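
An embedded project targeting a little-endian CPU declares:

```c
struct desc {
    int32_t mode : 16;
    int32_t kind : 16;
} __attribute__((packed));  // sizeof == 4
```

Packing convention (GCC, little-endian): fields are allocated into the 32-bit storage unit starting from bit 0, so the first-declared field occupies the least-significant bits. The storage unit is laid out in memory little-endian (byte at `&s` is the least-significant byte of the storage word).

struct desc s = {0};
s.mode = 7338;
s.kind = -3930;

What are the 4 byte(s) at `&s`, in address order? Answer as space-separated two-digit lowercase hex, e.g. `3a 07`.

mode (16b) val=7338 bits=0x1caa at bit 0: 0x00001caa
kind (16b) val=-3930 bits=0xf0a6 at bit 16: 0xf0a61caa
word = 0xf0a61caa → little-endian bytes:
  [0]=0xaa  [1]=0x1c  [2]=0xa6  [3]=0xf0

aa 1c a6 f0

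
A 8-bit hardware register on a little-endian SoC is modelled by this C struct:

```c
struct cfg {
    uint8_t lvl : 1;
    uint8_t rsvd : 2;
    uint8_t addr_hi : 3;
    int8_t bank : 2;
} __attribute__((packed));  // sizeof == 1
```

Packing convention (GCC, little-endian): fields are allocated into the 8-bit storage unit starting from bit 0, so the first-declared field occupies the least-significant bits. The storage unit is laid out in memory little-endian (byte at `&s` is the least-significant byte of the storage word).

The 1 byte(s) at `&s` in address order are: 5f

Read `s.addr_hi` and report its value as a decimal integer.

3

[0]=0x5f (little-endian) → word 0x5f
lvl [0+:1] = (word>>0) & 0x1 = 1
rsvd [1+:2] = (word>>1) & 0x3 = 3
addr_hi [3+:3] = (word>>3) & 0x7 = 3  ←
bank [6+:2] = (word>>6) & 0x3 = 1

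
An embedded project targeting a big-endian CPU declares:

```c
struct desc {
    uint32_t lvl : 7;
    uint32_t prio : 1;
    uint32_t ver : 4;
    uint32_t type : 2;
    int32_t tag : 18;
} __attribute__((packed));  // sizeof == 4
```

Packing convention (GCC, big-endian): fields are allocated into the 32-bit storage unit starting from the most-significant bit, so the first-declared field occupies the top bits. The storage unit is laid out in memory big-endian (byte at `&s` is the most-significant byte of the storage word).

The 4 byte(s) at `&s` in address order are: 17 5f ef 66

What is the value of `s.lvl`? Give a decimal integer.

[0]=0x17 [1]=0x5f [2]=0xef [3]=0x66 (big-endian) → word 0x175fef66
lvl:7 @ bit 25 → (0x175fef66>>25)&0x7f = 0xb  ←
prio:1 @ bit 24 → (0x175fef66>>24)&0x1 = 0x1
ver:4 @ bit 20 → (0x175fef66>>20)&0xf = 0x5
type:2 @ bit 18 → (0x175fef66>>18)&0x3 = 0x3
tag:18 @ bit 0 → (0x175fef66>>0)&0x3ffff = 0x3ef66

11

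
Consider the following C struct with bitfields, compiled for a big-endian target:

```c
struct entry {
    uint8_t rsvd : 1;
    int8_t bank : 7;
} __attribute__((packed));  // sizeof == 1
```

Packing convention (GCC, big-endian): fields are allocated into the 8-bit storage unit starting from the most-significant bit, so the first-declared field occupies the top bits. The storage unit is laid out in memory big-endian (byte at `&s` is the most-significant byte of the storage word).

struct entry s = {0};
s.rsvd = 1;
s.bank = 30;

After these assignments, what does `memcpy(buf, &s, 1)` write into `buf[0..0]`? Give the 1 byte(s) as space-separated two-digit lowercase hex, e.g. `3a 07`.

rsvd (1b) val=1 bits=0x1 at bit 7: 0x80
bank (7b) val=30 bits=0x1e at bit 0: 0x9e
word = 0x9e → big-endian bytes:
  [0]=0x9e

9e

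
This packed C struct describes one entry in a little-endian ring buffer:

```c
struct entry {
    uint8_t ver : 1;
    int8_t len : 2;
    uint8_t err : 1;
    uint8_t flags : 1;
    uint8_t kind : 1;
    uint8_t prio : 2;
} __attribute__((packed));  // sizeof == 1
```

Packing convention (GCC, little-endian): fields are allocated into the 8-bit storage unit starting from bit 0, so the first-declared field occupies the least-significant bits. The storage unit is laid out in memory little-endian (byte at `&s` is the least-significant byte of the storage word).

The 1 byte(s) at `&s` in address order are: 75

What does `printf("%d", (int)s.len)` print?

-2

[0]=0x75 (little-endian) → word 0x75
ver [0+:1] = (word>>0) & 0x1 = 1
len [1+:2] = (word>>1) & 0x3 = 2  ←
err [3+:1] = (word>>3) & 0x1 = 0
flags [4+:1] = (word>>4) & 0x1 = 1
kind [5+:1] = (word>>5) & 0x1 = 1
prio [6+:2] = (word>>6) & 0x3 = 1
len signed 2b, MSB=1: 2 - 4 = -2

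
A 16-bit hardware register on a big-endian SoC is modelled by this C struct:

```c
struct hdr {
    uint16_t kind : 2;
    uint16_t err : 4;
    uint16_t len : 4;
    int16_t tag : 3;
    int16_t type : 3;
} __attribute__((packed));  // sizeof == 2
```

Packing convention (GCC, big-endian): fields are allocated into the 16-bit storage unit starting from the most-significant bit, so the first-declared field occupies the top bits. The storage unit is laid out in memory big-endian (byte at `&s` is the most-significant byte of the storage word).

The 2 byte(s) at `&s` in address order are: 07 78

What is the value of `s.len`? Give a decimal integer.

13

[0]=0x07 [1]=0x78 (big-endian) → word 0x0778
kind [14+:2] = (word>>14) & 0x3 = 0
err [10+:4] = (word>>10) & 0xf = 1
len [6+:4] = (word>>6) & 0xf = 13  ←
tag [3+:3] = (word>>3) & 0x7 = 7
type [0+:3] = (word>>0) & 0x7 = 0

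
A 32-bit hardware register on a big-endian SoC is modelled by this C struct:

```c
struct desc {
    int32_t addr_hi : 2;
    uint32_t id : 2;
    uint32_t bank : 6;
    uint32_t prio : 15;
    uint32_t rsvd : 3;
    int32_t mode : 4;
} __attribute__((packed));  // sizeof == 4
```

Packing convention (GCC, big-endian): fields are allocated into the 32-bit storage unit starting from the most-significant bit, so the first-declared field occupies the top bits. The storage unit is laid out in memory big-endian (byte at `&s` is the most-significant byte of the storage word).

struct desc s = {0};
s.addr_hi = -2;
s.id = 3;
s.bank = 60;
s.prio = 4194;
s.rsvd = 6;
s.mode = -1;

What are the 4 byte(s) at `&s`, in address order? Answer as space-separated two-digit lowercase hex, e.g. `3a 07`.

addr_hi (2b) val=-2 bits=0x2 at bit 30: 0x80000000
id (2b) val=3 bits=0x3 at bit 28: 0xb0000000
bank (6b) val=60 bits=0x3c at bit 22: 0xbf000000
prio (15b) val=4194 bits=0x1062 at bit 7: 0xbf083100
rsvd (3b) val=6 bits=0x6 at bit 4: 0xbf083160
mode (4b) val=-1 bits=0xf at bit 0: 0xbf08316f
word = 0xbf08316f → big-endian bytes:
  [0]=0xbf  [1]=0x08  [2]=0x31  [3]=0x6f

bf 08 31 6f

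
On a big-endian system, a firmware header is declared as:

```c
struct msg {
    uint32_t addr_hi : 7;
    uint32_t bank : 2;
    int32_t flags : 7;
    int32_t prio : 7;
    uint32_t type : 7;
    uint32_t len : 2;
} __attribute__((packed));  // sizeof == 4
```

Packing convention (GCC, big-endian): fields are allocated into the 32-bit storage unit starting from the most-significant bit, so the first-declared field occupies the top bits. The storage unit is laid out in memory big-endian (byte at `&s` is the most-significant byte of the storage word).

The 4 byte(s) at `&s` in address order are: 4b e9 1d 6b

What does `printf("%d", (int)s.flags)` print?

-23

[0]=0x4b [1]=0xe9 [2]=0x1d [3]=0x6b (big-endian) → word 0x4be91d6b
addr_hi [25+:7] = (word>>25) & 0x7f = 37
bank [23+:2] = (word>>23) & 0x3 = 3
flags [16+:7] = (word>>16) & 0x7f = 105  ←
prio [9+:7] = (word>>9) & 0x7f = 14
type [2+:7] = (word>>2) & 0x7f = 90
len [0+:2] = (word>>0) & 0x3 = 3
flags signed 7b, MSB=1: 105 - 128 = -23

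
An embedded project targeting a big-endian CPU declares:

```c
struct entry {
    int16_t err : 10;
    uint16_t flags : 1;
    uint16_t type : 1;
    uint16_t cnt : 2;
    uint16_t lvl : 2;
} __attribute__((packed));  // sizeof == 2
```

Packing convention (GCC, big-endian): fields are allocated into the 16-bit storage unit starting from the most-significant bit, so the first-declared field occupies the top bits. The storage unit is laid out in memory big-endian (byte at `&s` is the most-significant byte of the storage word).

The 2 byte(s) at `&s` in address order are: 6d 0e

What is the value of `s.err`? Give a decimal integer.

436

[0]=0x6d [1]=0x0e (big-endian) → word 0x6d0e
err [6+:10] = (word>>6) & 0x3ff = 436  ←
flags [5+:1] = (word>>5) & 0x1 = 0
type [4+:1] = (word>>4) & 0x1 = 0
cnt [2+:2] = (word>>2) & 0x3 = 3
lvl [0+:2] = (word>>0) & 0x3 = 2
err signed 10b, MSB=0: value = 436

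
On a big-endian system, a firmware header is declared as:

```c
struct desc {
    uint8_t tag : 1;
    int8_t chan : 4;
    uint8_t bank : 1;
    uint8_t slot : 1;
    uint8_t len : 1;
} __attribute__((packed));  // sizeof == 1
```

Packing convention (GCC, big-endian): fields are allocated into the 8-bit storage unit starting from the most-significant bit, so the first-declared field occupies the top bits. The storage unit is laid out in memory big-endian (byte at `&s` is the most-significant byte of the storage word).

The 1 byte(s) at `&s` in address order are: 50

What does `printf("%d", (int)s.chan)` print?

-6

[0]=0x50 (big-endian) → word 0x50
tag [7+:1] = (word>>7) & 0x1 = 0
chan [3+:4] = (word>>3) & 0xf = 10  ←
bank [2+:1] = (word>>2) & 0x1 = 0
slot [1+:1] = (word>>1) & 0x1 = 0
len [0+:1] = (word>>0) & 0x1 = 0
chan signed 4b, MSB=1: 10 - 16 = -6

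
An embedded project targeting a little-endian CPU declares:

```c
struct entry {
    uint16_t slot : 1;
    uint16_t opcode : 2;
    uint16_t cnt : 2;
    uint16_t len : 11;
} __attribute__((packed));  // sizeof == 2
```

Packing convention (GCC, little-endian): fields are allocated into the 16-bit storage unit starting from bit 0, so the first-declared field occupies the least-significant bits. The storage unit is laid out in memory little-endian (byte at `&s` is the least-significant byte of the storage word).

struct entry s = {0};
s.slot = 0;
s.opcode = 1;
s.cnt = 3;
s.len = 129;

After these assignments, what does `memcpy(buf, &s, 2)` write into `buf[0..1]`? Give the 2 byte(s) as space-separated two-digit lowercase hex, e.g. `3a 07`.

slot (1b) val=0 bits=0x0 at bit 0: 0x0000
opcode (2b) val=1 bits=0x1 at bit 1: 0x0002
cnt (2b) val=3 bits=0x3 at bit 3: 0x001a
len (11b) val=129 bits=0x81 at bit 5: 0x103a
word = 0x103a → little-endian bytes:
  [0]=0x3a  [1]=0x10

3a 10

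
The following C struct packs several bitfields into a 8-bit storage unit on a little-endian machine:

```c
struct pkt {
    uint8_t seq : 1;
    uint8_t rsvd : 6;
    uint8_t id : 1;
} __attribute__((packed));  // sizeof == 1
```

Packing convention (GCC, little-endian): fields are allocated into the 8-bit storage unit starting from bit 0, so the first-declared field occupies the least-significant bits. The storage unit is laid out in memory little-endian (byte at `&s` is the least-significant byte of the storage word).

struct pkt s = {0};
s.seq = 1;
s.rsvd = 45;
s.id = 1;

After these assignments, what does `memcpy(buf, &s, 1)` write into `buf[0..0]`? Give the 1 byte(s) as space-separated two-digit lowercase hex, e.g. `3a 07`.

seq:1 = 1 → 0x1 << 0 → word 0x01
rsvd:6 = 45 → 0x2d << 1 → word 0x5b
id:1 = 1 → 0x1 << 7 → word 0xdb
word = 0xdb → little-endian bytes:
  [0]=0xdb

db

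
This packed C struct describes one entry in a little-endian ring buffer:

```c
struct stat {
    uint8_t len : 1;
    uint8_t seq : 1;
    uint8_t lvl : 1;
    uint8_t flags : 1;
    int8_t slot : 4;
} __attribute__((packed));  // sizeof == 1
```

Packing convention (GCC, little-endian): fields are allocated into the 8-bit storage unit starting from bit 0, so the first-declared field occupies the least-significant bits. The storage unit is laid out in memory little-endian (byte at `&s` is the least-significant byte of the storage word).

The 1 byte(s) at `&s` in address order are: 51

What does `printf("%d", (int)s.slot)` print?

5

[0]=0x51 (little-endian) → word 0x51
len:1 @ bit 0 → (0x51>>0)&0x1 = 0x1
seq:1 @ bit 1 → (0x51>>1)&0x1 = 0x0
lvl:1 @ bit 2 → (0x51>>2)&0x1 = 0x0
flags:1 @ bit 3 → (0x51>>3)&0x1 = 0x0
slot:4 @ bit 4 → (0x51>>4)&0xf = 0x5  ←
slot signed 4b, MSB=0: value = 5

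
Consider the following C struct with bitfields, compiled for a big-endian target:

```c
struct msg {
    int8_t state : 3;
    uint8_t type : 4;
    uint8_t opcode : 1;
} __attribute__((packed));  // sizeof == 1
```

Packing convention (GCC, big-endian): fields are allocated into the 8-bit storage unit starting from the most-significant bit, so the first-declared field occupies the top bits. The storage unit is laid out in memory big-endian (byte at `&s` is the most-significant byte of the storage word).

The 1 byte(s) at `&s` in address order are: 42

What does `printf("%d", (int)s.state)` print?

2

[0]=0x42 (big-endian) → word 0x42
state [5+:3] = (word>>5) & 0x7 = 2  ←
type [1+:4] = (word>>1) & 0xf = 1
opcode [0+:1] = (word>>0) & 0x1 = 0
state signed 3b, MSB=0: value = 2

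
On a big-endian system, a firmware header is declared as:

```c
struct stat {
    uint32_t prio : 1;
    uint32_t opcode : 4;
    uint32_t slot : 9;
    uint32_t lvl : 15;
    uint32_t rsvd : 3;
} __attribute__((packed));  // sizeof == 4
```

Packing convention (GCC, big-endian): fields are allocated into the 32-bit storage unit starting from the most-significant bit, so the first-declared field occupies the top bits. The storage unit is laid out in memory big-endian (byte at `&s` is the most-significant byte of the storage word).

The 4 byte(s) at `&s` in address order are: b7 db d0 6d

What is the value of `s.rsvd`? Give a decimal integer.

5

[0]=0xb7 [1]=0xdb [2]=0xd0 [3]=0x6d (big-endian) → word 0xb7dbd06d
prio [31+:1] = (word>>31) & 0x1 = 1
opcode [27+:4] = (word>>27) & 0xf = 6
slot [18+:9] = (word>>18) & 0x1ff = 502
lvl [3+:15] = (word>>3) & 0x7fff = 31245
rsvd [0+:3] = (word>>0) & 0x7 = 5  ←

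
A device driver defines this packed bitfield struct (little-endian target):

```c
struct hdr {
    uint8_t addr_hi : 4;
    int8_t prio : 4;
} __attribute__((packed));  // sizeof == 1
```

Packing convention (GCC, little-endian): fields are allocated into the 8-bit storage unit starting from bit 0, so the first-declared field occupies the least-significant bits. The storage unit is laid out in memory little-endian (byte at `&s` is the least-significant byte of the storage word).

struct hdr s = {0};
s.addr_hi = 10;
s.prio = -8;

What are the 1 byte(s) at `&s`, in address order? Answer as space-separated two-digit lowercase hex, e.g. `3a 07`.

8a

addr_hi:4 = 10 → 0xa << 0 → word 0x0a
prio:4 = -8 → 0x8 << 4 → word 0x8a
word = 0x8a → little-endian bytes:
  [0]=0x8a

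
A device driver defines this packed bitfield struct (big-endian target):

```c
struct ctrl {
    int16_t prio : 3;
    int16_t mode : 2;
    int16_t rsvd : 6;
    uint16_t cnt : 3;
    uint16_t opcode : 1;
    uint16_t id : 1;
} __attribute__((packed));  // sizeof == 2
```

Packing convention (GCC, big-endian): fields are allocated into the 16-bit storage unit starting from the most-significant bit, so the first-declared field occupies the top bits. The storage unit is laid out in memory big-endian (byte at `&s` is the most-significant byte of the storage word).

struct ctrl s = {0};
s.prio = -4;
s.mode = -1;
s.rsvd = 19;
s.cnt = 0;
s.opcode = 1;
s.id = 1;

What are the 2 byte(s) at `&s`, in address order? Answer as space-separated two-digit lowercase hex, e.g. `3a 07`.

9a 63

prio:3 = -4 → 0x4 << 13 → word 0x8000
mode:2 = -1 → 0x3 << 11 → word 0x9800
rsvd:6 = 19 → 0x13 << 5 → word 0x9a60
cnt:3 = 0 → 0x0 << 2 → word 0x9a60
opcode:1 = 1 → 0x1 << 1 → word 0x9a62
id:1 = 1 → 0x1 << 0 → word 0x9a63
word = 0x9a63 → big-endian bytes:
  [0]=0x9a  [1]=0x63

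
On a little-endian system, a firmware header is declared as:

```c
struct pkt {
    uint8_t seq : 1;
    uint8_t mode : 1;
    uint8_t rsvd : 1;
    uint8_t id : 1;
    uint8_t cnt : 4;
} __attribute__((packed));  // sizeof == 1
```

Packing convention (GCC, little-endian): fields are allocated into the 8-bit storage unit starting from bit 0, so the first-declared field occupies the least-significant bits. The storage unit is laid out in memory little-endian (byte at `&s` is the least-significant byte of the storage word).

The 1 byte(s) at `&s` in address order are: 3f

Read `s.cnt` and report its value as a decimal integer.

[0]=0x3f (little-endian) → word 0x3f
seq:1 @ bit 0 → (0x3f>>0)&0x1 = 0x1
mode:1 @ bit 1 → (0x3f>>1)&0x1 = 0x1
rsvd:1 @ bit 2 → (0x3f>>2)&0x1 = 0x1
id:1 @ bit 3 → (0x3f>>3)&0x1 = 0x1
cnt:4 @ bit 4 → (0x3f>>4)&0xf = 0x3  ←

3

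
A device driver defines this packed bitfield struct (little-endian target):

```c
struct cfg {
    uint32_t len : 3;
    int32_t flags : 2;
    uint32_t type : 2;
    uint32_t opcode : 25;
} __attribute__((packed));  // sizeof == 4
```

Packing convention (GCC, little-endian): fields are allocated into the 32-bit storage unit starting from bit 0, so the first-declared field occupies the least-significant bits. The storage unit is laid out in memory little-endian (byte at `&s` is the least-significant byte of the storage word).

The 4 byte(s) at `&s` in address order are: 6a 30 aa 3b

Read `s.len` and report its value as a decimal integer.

2

[0]=0x6a [1]=0x30 [2]=0xaa [3]=0x3b (little-endian) → word 0x3baa306a
len:3 @ bit 0 → (0x3baa306a>>0)&0x7 = 0x2  ←
flags:2 @ bit 3 → (0x3baa306a>>3)&0x3 = 0x1
type:2 @ bit 5 → (0x3baa306a>>5)&0x3 = 0x3
opcode:25 @ bit 7 → (0x3baa306a>>7)&0x1ffffff = 0x775460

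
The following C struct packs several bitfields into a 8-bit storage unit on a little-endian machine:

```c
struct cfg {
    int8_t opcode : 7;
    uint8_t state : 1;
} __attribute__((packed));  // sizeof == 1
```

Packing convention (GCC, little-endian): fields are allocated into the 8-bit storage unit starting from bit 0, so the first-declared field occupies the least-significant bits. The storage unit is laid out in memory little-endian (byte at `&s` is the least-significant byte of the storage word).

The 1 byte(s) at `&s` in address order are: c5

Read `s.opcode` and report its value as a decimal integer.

-59

[0]=0xc5 (little-endian) → word 0xc5
opcode [0+:7] = (word>>0) & 0x7f = 69  ←
state [7+:1] = (word>>7) & 0x1 = 1
opcode signed 7b, MSB=1: 69 - 128 = -59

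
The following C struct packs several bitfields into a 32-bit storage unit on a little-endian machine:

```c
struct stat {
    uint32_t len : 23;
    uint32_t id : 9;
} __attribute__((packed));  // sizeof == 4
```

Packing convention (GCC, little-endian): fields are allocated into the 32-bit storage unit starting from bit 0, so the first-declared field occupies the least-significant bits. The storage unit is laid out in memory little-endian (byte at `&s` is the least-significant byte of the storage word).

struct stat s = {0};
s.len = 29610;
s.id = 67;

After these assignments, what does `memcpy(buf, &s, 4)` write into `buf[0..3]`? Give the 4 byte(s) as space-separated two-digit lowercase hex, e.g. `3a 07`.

aa 73 80 21

len (23b) val=29610 bits=0x73aa at bit 0: 0x000073aa
id (9b) val=67 bits=0x43 at bit 23: 0x218073aa
word = 0x218073aa → little-endian bytes:
  [0]=0xaa  [1]=0x73  [2]=0x80  [3]=0x21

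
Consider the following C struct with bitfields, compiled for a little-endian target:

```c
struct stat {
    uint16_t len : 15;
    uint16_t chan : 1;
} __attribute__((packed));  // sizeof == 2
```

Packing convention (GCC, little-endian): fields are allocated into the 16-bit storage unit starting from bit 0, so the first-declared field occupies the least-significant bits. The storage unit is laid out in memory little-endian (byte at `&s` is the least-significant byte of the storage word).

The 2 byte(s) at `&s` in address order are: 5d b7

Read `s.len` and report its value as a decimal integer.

[0]=0x5d [1]=0xb7 (little-endian) → word 0xb75d
len:15 @ bit 0 → (0xb75d>>0)&0x7fff = 0x375d  ←
chan:1 @ bit 15 → (0xb75d>>15)&0x1 = 0x1

14173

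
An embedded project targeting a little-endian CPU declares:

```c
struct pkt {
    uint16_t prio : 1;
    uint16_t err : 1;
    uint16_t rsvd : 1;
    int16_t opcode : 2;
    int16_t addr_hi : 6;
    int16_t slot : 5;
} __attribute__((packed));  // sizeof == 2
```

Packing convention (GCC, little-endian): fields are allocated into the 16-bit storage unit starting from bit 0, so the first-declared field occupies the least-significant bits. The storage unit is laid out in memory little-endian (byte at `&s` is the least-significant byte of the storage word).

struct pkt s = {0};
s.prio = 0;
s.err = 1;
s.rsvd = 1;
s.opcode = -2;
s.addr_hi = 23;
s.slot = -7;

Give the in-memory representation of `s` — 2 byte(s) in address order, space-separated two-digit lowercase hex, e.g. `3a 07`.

prio (1b) val=0 bits=0x0 at bit 0: 0x0000
err (1b) val=1 bits=0x1 at bit 1: 0x0002
rsvd (1b) val=1 bits=0x1 at bit 2: 0x0006
opcode (2b) val=-2 bits=0x2 at bit 3: 0x0016
addr_hi (6b) val=23 bits=0x17 at bit 5: 0x02f6
slot (5b) val=-7 bits=0x19 at bit 11: 0xcaf6
word = 0xcaf6 → little-endian bytes:
  [0]=0xf6  [1]=0xca

f6 ca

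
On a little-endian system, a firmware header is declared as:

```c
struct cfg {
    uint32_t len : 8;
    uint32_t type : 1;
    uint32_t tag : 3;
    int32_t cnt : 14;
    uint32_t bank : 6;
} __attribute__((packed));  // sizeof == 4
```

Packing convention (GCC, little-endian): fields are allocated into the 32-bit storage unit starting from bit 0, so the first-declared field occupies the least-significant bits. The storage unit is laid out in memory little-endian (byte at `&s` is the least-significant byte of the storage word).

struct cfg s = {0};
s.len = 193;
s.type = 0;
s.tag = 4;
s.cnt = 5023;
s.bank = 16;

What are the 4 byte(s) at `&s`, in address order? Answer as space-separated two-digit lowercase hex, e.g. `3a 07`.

c1 f8 39 41

[0+:8] len=193 & 0xff = 0xc1; word=0x000000c1
[8+:1] type=0 & 0x1 = 0x0; word=0x000000c1
[9+:3] tag=4 & 0x7 = 0x4; word=0x000008c1
[12+:14] cnt=5023 & 0x3fff = 0x139f; word=0x0139f8c1
[26+:6] bank=16 & 0x3f = 0x10; word=0x4139f8c1
word = 0x4139f8c1 → little-endian bytes:
  [0]=0xc1  [1]=0xf8  [2]=0x39  [3]=0x41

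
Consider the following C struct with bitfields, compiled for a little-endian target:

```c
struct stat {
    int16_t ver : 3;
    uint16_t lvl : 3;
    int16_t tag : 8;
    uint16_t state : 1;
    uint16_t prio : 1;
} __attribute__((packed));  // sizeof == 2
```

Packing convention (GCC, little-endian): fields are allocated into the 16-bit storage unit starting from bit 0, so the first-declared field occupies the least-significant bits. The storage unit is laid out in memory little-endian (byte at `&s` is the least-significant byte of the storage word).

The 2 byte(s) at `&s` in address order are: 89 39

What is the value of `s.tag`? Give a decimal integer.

[0]=0x89 [1]=0x39 (little-endian) → word 0x3989
ver:3 @ bit 0 → (0x3989>>0)&0x7 = 0x1
lvl:3 @ bit 3 → (0x3989>>3)&0x7 = 0x1
tag:8 @ bit 6 → (0x3989>>6)&0xff = 0xe6  ←
state:1 @ bit 14 → (0x3989>>14)&0x1 = 0x0
prio:1 @ bit 15 → (0x3989>>15)&0x1 = 0x0
tag signed 8b, MSB=1: 230 - 256 = -26

-26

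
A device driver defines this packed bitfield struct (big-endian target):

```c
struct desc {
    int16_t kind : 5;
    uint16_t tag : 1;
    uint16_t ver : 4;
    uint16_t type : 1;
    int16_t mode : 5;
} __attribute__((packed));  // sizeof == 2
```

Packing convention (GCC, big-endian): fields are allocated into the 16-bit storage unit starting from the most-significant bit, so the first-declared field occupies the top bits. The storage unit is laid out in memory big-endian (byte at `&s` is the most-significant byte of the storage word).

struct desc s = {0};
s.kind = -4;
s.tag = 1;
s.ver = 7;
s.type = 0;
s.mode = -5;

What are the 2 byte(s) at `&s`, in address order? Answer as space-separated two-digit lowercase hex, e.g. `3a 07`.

kind (5b) val=-4 bits=0x1c at bit 11: 0xe000
tag (1b) val=1 bits=0x1 at bit 10: 0xe400
ver (4b) val=7 bits=0x7 at bit 6: 0xe5c0
type (1b) val=0 bits=0x0 at bit 5: 0xe5c0
mode (5b) val=-5 bits=0x1b at bit 0: 0xe5db
word = 0xe5db → big-endian bytes:
  [0]=0xe5  [1]=0xdb

e5 db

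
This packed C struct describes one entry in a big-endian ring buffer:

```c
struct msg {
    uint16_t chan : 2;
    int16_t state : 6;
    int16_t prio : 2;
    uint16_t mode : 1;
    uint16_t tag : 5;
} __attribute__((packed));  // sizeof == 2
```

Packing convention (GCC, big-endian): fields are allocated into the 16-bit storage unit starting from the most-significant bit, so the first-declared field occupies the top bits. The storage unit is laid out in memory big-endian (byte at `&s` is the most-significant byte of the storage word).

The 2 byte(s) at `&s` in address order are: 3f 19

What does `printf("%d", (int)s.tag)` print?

[0]=0x3f [1]=0x19 (big-endian) → word 0x3f19
chan:2 @ bit 14 → (0x3f19>>14)&0x3 = 0x0
state:6 @ bit 8 → (0x3f19>>8)&0x3f = 0x3f
prio:2 @ bit 6 → (0x3f19>>6)&0x3 = 0x0
mode:1 @ bit 5 → (0x3f19>>5)&0x1 = 0x0
tag:5 @ bit 0 → (0x3f19>>0)&0x1f = 0x19  ←

25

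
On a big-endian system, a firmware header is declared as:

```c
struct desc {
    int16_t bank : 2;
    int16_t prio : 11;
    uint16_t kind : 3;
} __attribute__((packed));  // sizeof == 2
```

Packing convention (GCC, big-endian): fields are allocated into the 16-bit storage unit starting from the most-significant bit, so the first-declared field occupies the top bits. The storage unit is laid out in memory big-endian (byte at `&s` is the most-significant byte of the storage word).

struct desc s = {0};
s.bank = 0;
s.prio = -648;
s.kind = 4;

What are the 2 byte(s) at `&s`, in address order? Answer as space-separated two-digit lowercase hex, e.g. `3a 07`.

bank:2 = 0 → 0x0 << 14 → word 0x0000
prio:11 = -648 → 0x578 << 3 → word 0x2bc0
kind:3 = 4 → 0x4 << 0 → word 0x2bc4
word = 0x2bc4 → big-endian bytes:
  [0]=0x2b  [1]=0xc4

2b c4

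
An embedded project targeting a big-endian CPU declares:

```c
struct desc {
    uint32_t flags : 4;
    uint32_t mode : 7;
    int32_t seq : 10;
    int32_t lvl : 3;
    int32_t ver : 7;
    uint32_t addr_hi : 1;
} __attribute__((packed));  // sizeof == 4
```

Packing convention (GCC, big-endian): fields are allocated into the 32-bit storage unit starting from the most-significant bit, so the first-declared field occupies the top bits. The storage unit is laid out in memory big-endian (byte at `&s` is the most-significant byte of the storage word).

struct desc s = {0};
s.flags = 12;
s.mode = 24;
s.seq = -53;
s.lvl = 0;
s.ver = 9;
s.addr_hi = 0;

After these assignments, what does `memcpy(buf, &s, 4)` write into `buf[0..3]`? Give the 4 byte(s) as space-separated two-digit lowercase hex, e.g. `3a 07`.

c3 1e 58 12

flags (4b) val=12 bits=0xc at bit 28: 0xc0000000
mode (7b) val=24 bits=0x18 at bit 21: 0xc3000000
seq (10b) val=-53 bits=0x3cb at bit 11: 0xc31e5800
lvl (3b) val=0 bits=0x0 at bit 8: 0xc31e5800
ver (7b) val=9 bits=0x9 at bit 1: 0xc31e5812
addr_hi (1b) val=0 bits=0x0 at bit 0: 0xc31e5812
word = 0xc31e5812 → big-endian bytes:
  [0]=0xc3  [1]=0x1e  [2]=0x58  [3]=0x12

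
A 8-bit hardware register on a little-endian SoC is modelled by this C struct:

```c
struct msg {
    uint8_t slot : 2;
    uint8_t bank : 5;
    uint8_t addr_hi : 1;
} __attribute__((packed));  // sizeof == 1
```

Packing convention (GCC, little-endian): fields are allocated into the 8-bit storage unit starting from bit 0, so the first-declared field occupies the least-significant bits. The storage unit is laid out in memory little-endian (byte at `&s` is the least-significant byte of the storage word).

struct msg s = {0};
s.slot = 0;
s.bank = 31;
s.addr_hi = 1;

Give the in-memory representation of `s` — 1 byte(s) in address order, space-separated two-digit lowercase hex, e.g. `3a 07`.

fc

slot (2b) val=0 bits=0x0 at bit 0: 0x00
bank (5b) val=31 bits=0x1f at bit 2: 0x7c
addr_hi (1b) val=1 bits=0x1 at bit 7: 0xfc
word = 0xfc → little-endian bytes:
  [0]=0xfc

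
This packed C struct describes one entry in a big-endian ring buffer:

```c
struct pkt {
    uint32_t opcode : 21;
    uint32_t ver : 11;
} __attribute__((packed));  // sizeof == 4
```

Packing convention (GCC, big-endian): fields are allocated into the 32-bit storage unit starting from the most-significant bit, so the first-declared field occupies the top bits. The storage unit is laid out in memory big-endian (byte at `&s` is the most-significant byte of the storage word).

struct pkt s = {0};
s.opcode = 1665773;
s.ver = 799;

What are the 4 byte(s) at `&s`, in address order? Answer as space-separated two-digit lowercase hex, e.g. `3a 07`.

cb 57 6b 1f

opcode:21 = 1665773 → 0x196aed << 11 → word 0xcb576800
ver:11 = 799 → 0x31f << 0 → word 0xcb576b1f
word = 0xcb576b1f → big-endian bytes:
  [0]=0xcb  [1]=0x57  [2]=0x6b  [3]=0x1f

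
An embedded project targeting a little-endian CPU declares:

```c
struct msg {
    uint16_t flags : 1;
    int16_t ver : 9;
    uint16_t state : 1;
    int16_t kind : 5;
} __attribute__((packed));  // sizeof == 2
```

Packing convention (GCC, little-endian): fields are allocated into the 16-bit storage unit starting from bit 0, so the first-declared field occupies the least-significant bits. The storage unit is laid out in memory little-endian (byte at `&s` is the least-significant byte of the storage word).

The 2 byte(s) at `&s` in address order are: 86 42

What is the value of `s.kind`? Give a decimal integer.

[0]=0x86 [1]=0x42 (little-endian) → word 0x4286
flags [0+:1] = (word>>0) & 0x1 = 0
ver [1+:9] = (word>>1) & 0x1ff = 323
state [10+:1] = (word>>10) & 0x1 = 0
kind [11+:5] = (word>>11) & 0x1f = 8  ←
kind signed 5b, MSB=0: value = 8

8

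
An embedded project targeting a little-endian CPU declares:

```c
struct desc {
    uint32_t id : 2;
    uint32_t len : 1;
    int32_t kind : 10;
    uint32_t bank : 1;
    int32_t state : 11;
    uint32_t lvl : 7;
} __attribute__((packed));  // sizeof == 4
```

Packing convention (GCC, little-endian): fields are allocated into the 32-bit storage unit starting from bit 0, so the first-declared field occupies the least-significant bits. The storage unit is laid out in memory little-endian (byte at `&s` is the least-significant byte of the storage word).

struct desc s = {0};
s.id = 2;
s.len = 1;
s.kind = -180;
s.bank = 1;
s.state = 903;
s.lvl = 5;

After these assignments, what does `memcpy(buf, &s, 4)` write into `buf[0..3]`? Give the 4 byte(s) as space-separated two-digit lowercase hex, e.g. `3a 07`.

66 fa e1 0a

id:2 = 2 → 0x2 << 0 → word 0x00000002
len:1 = 1 → 0x1 << 2 → word 0x00000006
kind:10 = -180 → 0x34c << 3 → word 0x00001a66
bank:1 = 1 → 0x1 << 13 → word 0x00003a66
state:11 = 903 → 0x387 << 14 → word 0x00e1fa66
lvl:7 = 5 → 0x5 << 25 → word 0x0ae1fa66
word = 0x0ae1fa66 → little-endian bytes:
  [0]=0x66  [1]=0xfa  [2]=0xe1  [3]=0x0a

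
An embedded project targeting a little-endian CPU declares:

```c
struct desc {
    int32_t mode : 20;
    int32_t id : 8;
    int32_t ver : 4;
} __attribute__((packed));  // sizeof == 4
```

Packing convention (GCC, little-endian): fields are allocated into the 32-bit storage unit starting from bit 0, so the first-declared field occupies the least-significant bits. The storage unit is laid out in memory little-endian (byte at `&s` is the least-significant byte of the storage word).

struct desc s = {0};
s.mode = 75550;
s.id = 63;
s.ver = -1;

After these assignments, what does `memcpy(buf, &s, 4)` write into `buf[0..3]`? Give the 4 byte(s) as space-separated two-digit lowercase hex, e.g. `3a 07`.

1e 27 f1 f3

mode (20b) val=75550 bits=0x1271e at bit 0: 0x0001271e
id (8b) val=63 bits=0x3f at bit 20: 0x03f1271e
ver (4b) val=-1 bits=0xf at bit 28: 0xf3f1271e
word = 0xf3f1271e → little-endian bytes:
  [0]=0x1e  [1]=0x27  [2]=0xf1  [3]=0xf3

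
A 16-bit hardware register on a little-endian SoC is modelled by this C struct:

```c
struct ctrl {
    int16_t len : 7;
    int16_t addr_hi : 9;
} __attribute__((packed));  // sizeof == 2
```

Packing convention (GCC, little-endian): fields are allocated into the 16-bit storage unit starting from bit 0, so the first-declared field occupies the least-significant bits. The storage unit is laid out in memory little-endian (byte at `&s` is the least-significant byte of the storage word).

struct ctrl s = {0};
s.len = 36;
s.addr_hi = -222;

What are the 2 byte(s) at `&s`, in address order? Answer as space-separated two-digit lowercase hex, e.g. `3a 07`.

24 91

len:7 = 36 → 0x24 << 0 → word 0x0024
addr_hi:9 = -222 → 0x122 << 7 → word 0x9124
word = 0x9124 → little-endian bytes:
  [0]=0x24  [1]=0x91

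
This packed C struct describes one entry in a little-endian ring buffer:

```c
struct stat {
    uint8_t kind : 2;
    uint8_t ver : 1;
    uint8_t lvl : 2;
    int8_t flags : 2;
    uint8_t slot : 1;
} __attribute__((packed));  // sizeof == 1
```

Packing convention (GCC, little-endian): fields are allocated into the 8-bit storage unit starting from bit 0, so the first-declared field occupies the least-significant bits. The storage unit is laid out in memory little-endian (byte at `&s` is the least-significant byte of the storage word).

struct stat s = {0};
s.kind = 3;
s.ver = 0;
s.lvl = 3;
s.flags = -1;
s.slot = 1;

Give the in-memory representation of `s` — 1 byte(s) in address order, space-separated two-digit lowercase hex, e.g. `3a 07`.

fb

[0+:2] kind=3 & 0x3 = 0x3; word=0x03
[2+:1] ver=0 & 0x1 = 0x0; word=0x03
[3+:2] lvl=3 & 0x3 = 0x3; word=0x1b
[5+:2] flags=-1 & 0x3 = 0x3; word=0x7b
[7+:1] slot=1 & 0x1 = 0x1; word=0xfb
word = 0xfb → little-endian bytes:
  [0]=0xfb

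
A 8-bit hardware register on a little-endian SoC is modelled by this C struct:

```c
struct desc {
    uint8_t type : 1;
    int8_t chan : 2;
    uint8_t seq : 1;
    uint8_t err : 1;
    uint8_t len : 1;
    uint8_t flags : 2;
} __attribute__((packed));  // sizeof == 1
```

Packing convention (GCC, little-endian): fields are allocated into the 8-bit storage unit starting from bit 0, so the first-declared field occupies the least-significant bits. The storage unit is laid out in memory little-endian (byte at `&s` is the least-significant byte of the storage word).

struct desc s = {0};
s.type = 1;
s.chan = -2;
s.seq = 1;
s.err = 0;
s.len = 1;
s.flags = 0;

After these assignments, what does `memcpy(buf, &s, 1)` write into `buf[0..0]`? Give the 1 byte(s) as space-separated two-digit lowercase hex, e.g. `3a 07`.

2d

[0+:1] type=1 & 0x1 = 0x1; word=0x01
[1+:2] chan=-2 & 0x3 = 0x2; word=0x05
[3+:1] seq=1 & 0x1 = 0x1; word=0x0d
[4+:1] err=0 & 0x1 = 0x0; word=0x0d
[5+:1] len=1 & 0x1 = 0x1; word=0x2d
[6+:2] flags=0 & 0x3 = 0x0; word=0x2d
word = 0x2d → little-endian bytes:
  [0]=0x2d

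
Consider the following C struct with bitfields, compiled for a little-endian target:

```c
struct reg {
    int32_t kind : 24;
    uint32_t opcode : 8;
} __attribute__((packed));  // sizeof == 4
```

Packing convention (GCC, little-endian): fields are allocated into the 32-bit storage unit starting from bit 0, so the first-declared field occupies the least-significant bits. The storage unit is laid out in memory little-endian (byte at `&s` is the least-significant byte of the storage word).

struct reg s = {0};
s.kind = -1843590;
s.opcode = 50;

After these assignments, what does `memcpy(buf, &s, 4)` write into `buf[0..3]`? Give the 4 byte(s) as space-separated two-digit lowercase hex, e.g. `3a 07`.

[0+:24] kind=-1843590 & 0xffffff = 0xe3de7a; word=0x00e3de7a
[24+:8] opcode=50 & 0xff = 0x32; word=0x32e3de7a
word = 0x32e3de7a → little-endian bytes:
  [0]=0x7a  [1]=0xde  [2]=0xe3  [3]=0x32

7a de e3 32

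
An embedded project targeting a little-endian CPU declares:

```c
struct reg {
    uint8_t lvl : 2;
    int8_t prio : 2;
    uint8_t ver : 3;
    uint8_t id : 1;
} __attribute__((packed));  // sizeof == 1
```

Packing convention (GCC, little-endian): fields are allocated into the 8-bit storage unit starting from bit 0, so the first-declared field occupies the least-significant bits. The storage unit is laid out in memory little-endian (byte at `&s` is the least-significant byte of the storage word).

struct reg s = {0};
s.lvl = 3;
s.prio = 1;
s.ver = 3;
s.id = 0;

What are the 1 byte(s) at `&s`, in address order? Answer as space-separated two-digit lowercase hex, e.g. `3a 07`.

lvl (2b) val=3 bits=0x3 at bit 0: 0x03
prio (2b) val=1 bits=0x1 at bit 2: 0x07
ver (3b) val=3 bits=0x3 at bit 4: 0x37
id (1b) val=0 bits=0x0 at bit 7: 0x37
word = 0x37 → little-endian bytes:
  [0]=0x37

37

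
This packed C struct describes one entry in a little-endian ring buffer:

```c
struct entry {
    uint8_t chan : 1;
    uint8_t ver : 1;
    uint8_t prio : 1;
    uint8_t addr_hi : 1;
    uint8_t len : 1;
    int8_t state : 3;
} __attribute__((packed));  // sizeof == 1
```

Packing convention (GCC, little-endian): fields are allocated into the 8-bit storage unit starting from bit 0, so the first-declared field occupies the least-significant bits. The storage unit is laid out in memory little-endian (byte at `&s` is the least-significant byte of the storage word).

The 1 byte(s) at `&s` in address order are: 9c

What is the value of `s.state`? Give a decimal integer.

[0]=0x9c (little-endian) → word 0x9c
chan [0+:1] = (word>>0) & 0x1 = 0
ver [1+:1] = (word>>1) & 0x1 = 0
prio [2+:1] = (word>>2) & 0x1 = 1
addr_hi [3+:1] = (word>>3) & 0x1 = 1
len [4+:1] = (word>>4) & 0x1 = 1
state [5+:3] = (word>>5) & 0x7 = 4  ←
state signed 3b, MSB=1: 4 - 8 = -4

-4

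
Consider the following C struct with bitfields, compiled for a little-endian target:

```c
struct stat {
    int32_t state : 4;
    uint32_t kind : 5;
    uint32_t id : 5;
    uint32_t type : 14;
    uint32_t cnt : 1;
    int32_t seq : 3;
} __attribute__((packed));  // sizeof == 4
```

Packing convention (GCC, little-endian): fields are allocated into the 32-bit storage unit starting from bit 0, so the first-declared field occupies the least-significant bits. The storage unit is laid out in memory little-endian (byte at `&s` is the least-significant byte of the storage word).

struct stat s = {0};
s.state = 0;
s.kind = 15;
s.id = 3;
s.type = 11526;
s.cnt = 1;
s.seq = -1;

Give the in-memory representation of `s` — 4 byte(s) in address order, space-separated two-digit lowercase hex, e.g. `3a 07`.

f0 86 41 fb

[0+:4] state=0 & 0xf = 0x0; word=0x00000000
[4+:5] kind=15 & 0x1f = 0xf; word=0x000000f0
[9+:5] id=3 & 0x1f = 0x3; word=0x000006f0
[14+:14] type=11526 & 0x3fff = 0x2d06; word=0x0b4186f0
[28+:1] cnt=1 & 0x1 = 0x1; word=0x1b4186f0
[29+:3] seq=-1 & 0x7 = 0x7; word=0xfb4186f0
word = 0xfb4186f0 → little-endian bytes:
  [0]=0xf0  [1]=0x86  [2]=0x41  [3]=0xfb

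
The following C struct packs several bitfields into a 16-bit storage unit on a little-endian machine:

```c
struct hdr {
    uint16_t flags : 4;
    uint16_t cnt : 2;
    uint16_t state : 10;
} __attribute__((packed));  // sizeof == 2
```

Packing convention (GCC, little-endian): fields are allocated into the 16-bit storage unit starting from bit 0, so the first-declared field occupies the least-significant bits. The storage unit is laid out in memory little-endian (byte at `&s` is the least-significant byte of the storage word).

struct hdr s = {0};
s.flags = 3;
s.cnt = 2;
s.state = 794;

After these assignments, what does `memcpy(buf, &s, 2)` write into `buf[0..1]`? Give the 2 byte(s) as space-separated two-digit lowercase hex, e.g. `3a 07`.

a3 c6

flags:4 = 3 → 0x3 << 0 → word 0x0003
cnt:2 = 2 → 0x2 << 4 → word 0x0023
state:10 = 794 → 0x31a << 6 → word 0xc6a3
word = 0xc6a3 → little-endian bytes:
  [0]=0xa3  [1]=0xc6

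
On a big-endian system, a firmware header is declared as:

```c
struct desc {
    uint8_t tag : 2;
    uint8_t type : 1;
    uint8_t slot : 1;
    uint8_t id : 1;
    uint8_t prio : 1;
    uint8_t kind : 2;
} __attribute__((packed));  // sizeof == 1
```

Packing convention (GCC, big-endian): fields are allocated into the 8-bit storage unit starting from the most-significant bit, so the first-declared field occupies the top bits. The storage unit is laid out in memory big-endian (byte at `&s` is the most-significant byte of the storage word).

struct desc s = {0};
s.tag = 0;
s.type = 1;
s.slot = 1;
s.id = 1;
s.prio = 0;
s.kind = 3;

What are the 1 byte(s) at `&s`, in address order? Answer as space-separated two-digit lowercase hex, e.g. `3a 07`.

tag (2b) val=0 bits=0x0 at bit 6: 0x00
type (1b) val=1 bits=0x1 at bit 5: 0x20
slot (1b) val=1 bits=0x1 at bit 4: 0x30
id (1b) val=1 bits=0x1 at bit 3: 0x38
prio (1b) val=0 bits=0x0 at bit 2: 0x38
kind (2b) val=3 bits=0x3 at bit 0: 0x3b
word = 0x3b → big-endian bytes:
  [0]=0x3b

3b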